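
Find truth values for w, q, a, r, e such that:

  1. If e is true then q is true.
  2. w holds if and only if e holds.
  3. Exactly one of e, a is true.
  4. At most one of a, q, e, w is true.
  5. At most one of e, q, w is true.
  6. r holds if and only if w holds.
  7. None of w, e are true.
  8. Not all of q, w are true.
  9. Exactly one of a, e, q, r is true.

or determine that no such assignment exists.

w: False, q: False, a: True, r: False, e: False

  (1) e=F ⇒ q: vacuous ✓
  (2) w=F, e=F — same ✓
  (3) {e, a}: 1 true — exactly one ✓
  (4) {a, q, e, w}: 1 true — at most one ✓
  (5) {e, q, w}: 0 true — at most one ✓
  (6) r=F, w=F — same ✓
  (7) {w, e}: 0 true — none ✓
  (8) {q, w}: 0/2 true — not all ✓
  (9) {a, e, q, r}: 1 true — exactly one ✓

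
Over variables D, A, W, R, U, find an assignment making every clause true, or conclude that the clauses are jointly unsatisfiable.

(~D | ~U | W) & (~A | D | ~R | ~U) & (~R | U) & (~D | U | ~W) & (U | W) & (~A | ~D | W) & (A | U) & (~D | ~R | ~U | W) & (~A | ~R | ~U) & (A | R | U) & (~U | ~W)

D: False; A: True; W: False; R: False; U: True

Set D = False.
Set A = True.
Set W = False.
  then (U | W) forces U = True.
  then (~A | ~R | ~U) forces R = False.
All clauses satisfied.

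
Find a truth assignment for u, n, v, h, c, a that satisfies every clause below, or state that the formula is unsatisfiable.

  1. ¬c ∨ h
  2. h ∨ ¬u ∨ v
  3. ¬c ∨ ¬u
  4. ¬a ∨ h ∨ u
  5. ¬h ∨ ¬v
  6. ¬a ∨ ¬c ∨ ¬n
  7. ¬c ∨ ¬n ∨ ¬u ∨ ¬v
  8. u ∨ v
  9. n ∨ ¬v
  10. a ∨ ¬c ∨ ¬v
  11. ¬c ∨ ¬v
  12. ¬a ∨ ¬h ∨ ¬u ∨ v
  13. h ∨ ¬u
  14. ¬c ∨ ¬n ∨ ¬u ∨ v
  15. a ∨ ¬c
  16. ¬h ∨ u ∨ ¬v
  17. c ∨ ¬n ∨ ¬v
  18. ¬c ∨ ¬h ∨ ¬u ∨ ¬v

u = True; n = False; v = False; h = True; c = False; a = False

Set u = True.
  then (¬c ∨ ¬u) forces c = False.
  then (h ∨ ¬u) forces h = True.
  then (¬h ∨ ¬v) forces v = False.
  then (¬a ∨ ¬h ∨ ¬u ∨ v) forces a = False.
Set n = False.
All clauses satisfied.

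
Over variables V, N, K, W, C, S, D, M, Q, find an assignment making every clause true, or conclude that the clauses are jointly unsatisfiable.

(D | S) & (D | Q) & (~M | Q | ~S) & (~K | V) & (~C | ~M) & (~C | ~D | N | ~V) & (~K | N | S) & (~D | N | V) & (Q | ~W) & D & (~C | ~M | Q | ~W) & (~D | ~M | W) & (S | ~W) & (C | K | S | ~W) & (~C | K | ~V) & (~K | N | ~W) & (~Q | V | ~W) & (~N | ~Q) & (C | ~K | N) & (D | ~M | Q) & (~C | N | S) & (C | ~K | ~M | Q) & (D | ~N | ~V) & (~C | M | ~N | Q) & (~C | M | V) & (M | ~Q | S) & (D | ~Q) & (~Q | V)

Unit clause (D) forces D = True.
Set V = True.
Set N = True.
  then (~N | ~Q) forces Q = False.
  then (Q | ~W) forces W = False.
  then (~D | ~M | W) forces M = False.
  then (~C | M | ~N | Q) forces C = False.
Set K = False.
Set S = False.
All clauses satisfied.

V = True, N = True, K = False, W = False, C = False, S = False, D = True, M = False, Q = False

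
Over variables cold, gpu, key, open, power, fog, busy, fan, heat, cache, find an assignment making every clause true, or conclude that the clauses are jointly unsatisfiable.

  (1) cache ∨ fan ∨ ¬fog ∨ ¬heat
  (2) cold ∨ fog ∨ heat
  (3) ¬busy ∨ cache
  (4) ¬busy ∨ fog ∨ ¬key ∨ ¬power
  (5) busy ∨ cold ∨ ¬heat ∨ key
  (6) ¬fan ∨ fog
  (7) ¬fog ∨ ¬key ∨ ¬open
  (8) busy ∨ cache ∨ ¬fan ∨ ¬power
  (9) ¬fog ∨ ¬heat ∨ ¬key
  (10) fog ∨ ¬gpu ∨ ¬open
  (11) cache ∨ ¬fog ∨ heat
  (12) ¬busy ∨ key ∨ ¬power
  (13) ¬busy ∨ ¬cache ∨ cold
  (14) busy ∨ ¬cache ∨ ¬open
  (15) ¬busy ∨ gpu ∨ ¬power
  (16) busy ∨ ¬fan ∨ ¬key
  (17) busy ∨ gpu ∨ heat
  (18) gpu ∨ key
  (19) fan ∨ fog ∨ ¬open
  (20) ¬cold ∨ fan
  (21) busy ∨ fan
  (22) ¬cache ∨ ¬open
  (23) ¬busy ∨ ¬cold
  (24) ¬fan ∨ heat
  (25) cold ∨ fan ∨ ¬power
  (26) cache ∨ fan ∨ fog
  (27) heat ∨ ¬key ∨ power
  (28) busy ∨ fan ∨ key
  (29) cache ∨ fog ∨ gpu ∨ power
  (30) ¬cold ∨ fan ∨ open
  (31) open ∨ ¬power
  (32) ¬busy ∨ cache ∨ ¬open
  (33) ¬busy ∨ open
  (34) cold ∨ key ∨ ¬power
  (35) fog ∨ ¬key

cold=T; gpu=T; key=F; open=F; power=F; fog=T; busy=F; fan=T; heat=T; cache=T

Set cold = True.
  then (¬cold ∨ fan) forces fan = True.
  then (¬busy ∨ ¬cold) forces busy = False.
  then (¬fan ∨ heat) forces heat = True.
  then (¬fan ∨ fog) forces fog = True.
  then (¬fog ∨ ¬heat ∨ ¬key) forces key = False.
  then (gpu ∨ key) forces gpu = True.
Set open = False.
  then (open ∨ ¬power) forces power = False.
Set cache = True.
All clauses satisfied.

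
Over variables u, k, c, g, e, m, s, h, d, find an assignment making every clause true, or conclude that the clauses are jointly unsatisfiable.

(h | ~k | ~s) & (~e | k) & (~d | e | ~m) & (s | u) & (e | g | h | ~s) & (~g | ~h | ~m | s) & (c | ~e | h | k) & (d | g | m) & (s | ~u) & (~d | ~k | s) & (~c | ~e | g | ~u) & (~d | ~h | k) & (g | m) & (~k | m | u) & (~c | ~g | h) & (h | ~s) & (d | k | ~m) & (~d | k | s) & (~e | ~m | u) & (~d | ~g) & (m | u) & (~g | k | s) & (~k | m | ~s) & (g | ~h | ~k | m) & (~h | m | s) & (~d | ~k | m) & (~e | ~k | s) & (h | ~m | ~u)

Set u = True.
  then (s | ~u) forces s = True.
  then (h | ~s) forces h = True.
Set k = True.
  then (~k | m | ~s) forces m = True.
Set c = False.
Set g = False.
Set e = True.
Set d = True.
All clauses satisfied.

u = True, k = True, c = False, g = False, e = True, m = True, s = True, h = True, d = True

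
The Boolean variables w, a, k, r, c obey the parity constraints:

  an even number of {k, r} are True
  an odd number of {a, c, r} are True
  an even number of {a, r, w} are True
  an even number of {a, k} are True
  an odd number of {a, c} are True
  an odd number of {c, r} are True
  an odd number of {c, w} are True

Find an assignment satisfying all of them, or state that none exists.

w = False; a = False; k = False; r = False; c = True

{k, r}: 0 true → even ✓
{a, c, r}: 1 true → odd ✓
{a, r, w}: 0 true → even ✓
{a, k}: 0 true → even ✓
{a, c}: 1 true → odd ✓
{c, r}: 1 true → odd ✓
{c, w}: 1 true → odd ✓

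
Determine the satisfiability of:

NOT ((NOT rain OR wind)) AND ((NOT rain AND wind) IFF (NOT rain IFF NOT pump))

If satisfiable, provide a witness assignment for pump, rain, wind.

pump=F, rain=T, wind=F

  NOT ((NOT rain OR wind)) = True
    NOT rain OR wind = False
      NOT rain = False
  (NOT rain AND wind) IFF (NOT rain IFF NOT pump) = True
    NOT rain AND wind = False
      NOT rain = False
    NOT rain IFF NOT pump = False
      NOT rain = False
      NOT pump = True
Both conjuncts True, so the formula holds.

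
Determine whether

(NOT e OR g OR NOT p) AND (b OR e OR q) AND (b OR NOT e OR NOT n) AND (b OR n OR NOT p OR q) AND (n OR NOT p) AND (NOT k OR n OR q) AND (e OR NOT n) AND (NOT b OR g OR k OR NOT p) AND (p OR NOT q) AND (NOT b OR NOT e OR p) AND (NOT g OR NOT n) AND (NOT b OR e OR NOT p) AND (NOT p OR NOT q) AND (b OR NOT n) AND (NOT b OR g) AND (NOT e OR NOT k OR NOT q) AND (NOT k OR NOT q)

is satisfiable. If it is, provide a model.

q = False, e = True, b = False, p = False, n = False, g = False, k = False

Try q = True:
  (p OR NOT q) forces p = True.
  clause (NOT p OR NOT q) is falsified — backtrack.
So q = False.
Set e = True.
Try b = True:
  (NOT b OR NOT e OR p) forces p = True.
  (NOT e OR g OR NOT p) forces g = True.
  (n OR NOT p) forces n = True.
  clause (NOT g OR NOT n) is falsified — backtrack.
So b = False.
  then (b OR NOT e OR NOT n) forces n = False.
  then (b OR n OR NOT p OR q) forces p = False.
  then (NOT k OR n OR q) forces k = False.
Set g = False.
All clauses satisfied.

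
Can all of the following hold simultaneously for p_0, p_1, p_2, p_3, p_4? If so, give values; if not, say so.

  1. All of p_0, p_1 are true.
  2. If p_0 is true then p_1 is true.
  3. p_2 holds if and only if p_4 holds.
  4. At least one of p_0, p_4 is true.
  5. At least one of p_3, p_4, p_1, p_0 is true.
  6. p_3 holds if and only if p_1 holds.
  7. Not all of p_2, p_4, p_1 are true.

p_0=T; p_1=T; p_2=F; p_3=T; p_4=F

  (1) {p_0, p_1}: all 2 true ✓
  (2) p_0=T ⇒ p_1: T ✓
  (3) p_2=F, p_4=F — same ✓
  (4) {p_0, p_4}: 1 true — at least one ✓
  (5) {p_3, p_4, p_1, p_0}: 3 true — at least one ✓
  (6) p_3=T, p_1=T — same ✓
  (7) {p_2, p_4, p_1}: 1/3 true — not all ✓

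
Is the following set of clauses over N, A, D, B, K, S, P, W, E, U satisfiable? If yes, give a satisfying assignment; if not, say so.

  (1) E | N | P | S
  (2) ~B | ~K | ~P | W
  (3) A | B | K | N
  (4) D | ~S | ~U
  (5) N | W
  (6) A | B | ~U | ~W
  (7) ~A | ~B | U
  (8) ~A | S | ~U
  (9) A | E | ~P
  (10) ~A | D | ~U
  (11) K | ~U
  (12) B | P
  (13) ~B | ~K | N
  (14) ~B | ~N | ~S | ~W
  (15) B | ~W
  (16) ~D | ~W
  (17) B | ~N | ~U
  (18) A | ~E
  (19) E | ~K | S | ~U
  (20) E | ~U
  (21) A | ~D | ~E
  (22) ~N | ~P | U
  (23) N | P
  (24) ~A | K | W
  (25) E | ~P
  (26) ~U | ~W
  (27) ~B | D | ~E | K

Set N = True.
Set A = False.
  then (A | ~E) forces E = False.
  then (E | ~U) forces U = False.
  then (~N | ~P | U) forces P = False.
  then (B | P) forces B = True.
Set D = False.
Set K = True.
Set S = False.
Set W = True.
All clauses satisfied.

N=T; A=F; D=F; B=T; K=T; S=F; P=F; W=T; E=F; U=F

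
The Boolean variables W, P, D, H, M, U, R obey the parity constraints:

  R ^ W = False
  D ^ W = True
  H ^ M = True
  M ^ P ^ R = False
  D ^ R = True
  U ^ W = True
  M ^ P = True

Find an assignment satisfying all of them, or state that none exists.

W: True, P: True, D: False, H: True, M: False, U: False, R: True

R ^ W = T ^ T = False ✓
D ^ W = F ^ T = True ✓
H ^ M = T ^ F = True ✓
M ^ P ^ R = F ^ T ^ T = False ✓
D ^ R = F ^ T = True ✓
U ^ W = F ^ T = True ✓
M ^ P = F ^ T = True ✓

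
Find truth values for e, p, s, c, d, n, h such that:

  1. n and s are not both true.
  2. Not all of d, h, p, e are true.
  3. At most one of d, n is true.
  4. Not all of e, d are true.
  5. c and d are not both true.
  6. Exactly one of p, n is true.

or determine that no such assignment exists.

e = False; p = True; s = True; c = False; d = False; n = False; h = False

  (1) n=F, s=T — not both ✓
  (2) {d, h, p, e}: 1/4 true — not all ✓
  (3) {d, n}: 0 true — at most one ✓
  (4) {e, d}: 0/2 true — not all ✓
  (5) c=F, d=F — not both ✓
  (6) {p, n}: 1 true — exactly one ✓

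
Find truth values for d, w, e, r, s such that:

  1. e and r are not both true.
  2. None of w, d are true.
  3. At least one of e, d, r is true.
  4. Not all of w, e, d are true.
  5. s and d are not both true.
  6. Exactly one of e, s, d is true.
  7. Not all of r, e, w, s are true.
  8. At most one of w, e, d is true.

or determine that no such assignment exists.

d: False, w: False, e: True, r: False, s: False

  (1) e=T, r=F — not both ✓
  (2) {w, d}: 0 true — none ✓
  (3) {e, d, r}: 1 true — at least one ✓
  (4) {w, e, d}: 1/3 true — not all ✓
  (5) s=F, d=F — not both ✓
  (6) {e, s, d}: 1 true — exactly one ✓
  (7) {r, e, w, s}: 1/4 true — not all ✓
  (8) {w, e, d}: 1 true — at most one ✓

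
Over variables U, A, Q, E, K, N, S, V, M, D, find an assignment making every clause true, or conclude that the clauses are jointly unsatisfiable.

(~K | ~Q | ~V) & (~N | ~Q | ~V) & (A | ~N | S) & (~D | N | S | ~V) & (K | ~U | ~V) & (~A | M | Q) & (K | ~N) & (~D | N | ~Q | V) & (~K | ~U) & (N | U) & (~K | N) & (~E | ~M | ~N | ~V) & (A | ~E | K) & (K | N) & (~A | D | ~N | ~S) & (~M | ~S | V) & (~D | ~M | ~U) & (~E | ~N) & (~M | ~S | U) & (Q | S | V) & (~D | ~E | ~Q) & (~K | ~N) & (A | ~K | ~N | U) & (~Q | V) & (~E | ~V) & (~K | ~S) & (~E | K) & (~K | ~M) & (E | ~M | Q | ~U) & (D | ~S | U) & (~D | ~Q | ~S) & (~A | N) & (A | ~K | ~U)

The formula is unsatisfiable.

Case K = True:
  (~K | ~U) forces U = False.
  (N | U) forces N = True.
  Clause (~K | ~N) is falsified — contradiction.
Case K = False:
  (K | ~N) forces N = False.
  Clause (K | N) is falsified — contradiction.
Both cases fail, so the formula is unsatisfiable.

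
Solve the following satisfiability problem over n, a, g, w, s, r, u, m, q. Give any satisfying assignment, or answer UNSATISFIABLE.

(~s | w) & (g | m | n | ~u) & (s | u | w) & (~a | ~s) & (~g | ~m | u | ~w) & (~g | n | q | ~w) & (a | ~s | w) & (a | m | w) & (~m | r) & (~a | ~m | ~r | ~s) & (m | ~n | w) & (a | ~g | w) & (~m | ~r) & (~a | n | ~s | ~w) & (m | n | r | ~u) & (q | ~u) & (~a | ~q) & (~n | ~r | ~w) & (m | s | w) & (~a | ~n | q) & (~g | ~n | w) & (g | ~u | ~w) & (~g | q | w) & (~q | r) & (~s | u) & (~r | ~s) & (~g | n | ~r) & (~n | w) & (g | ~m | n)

Set n = True.
  then (~n | w) forces w = True.
  then (~n | ~r | ~w) forces r = False.
  then (~q | r) forces q = False.
  then (~m | r) forces m = False.
  then (q | ~u) forces u = False.
  then (~a | ~n | q) forces a = False.
  then (~s | u) forces s = False.
Set g = False.
All clauses satisfied.

n: True; a: False; g: False; w: True; s: False; r: False; u: False; m: False; q: False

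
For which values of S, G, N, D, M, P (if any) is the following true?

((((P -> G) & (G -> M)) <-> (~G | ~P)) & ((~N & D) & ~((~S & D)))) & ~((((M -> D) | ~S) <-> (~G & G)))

S: True, G: True, N: False, D: True, M: False, P: True

  (((P -> G) & (G -> M)) <-> (~G | ~P)) & ((~N & D) & ~((~S & D))) = True
    ((P -> G) & (G -> M)) <-> (~G | ~P) = True
      (P -> G) & (G -> M) = False
        P -> G = True
        G -> M = False
      ~G | ~P = False
        ~G = False
        ~P = False
    (~N & D) & ~((~S & D)) = True
      ~N & D = True
        ~N = True
      ~((~S & D)) = True
        ~S & D = False
          ~S = False
  ~((((M -> D) | ~S) <-> (~G & G))) = True
    ((M -> D) | ~S) <-> (~G & G) = False
      (M -> D) | ~S = True
        M -> D = True
        ~S = False
      ~G & G = False
        ~G = False
Both conjuncts True, so the formula holds.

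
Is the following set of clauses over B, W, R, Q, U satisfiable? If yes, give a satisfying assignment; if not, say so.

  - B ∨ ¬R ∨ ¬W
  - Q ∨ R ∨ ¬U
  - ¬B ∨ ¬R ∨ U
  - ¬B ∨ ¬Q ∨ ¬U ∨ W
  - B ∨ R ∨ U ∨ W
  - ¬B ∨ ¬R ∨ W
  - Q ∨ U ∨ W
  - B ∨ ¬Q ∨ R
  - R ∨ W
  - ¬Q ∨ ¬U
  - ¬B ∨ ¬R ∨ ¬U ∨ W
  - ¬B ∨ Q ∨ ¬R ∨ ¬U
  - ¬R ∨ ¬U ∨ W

B: False; W: True; R: False; Q: False; U: False

Set B = False.
Set W = True.
  then (B ∨ ¬R ∨ ¬W) forces R = False.
  then (B ∨ ¬Q ∨ R) forces Q = False.
  then (Q ∨ R ∨ ¬U) forces U = False.
All clauses satisfied.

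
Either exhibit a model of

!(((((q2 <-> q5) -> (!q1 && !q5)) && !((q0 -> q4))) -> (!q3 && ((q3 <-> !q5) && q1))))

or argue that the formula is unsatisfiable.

q0 = True, q1 = False, q2 = False, q3 = True, q4 = False, q5 = False

  !(((((q2 <-> q5) -> (!q1 && !q5)) && !((q0 -> q4))) -> (!q3 && ((q3 <-> !q5) && q1)))) = True
    (((q2 <-> q5) -> (!q1 && !q5)) && !((q0 -> q4))) -> (!q3 && ((q3 <-> !q5) && q1)) = False
      ((q2 <-> q5) -> (!q1 && !q5)) && !((q0 -> q4)) = True
        (q2 <-> q5) -> (!q1 && !q5) = True
          q2 <-> q5 = True
          !q1 && !q5 = True
            !q1 = True
            !q5 = True
        !((q0 -> q4)) = True
          q0 -> q4 = False
      !q3 && ((q3 <-> !q5) && q1) = False
        !q3 = False
        (q3 <-> !q5) && q1 = False
          q3 <-> !q5 = True
            !q5 = True
The formula evaluates to True.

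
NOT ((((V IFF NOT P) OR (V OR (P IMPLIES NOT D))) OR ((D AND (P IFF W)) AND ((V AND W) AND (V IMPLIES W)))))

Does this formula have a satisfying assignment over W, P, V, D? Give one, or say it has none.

UNSATISFIABLE

Case V = True: the formula becomes NOT ((True OR ((D AND (P IFF W)) AND (W AND W)))) = False.
Case V = False: the formula simplifies to NOT ((P OR (P IMPLIES NOT D))).
  P = True: this becomes NOT ((True OR NOT D)) = False.
  P = False: this becomes NOT ((False OR True)) = False.
Both cases fail — unsatisfiable.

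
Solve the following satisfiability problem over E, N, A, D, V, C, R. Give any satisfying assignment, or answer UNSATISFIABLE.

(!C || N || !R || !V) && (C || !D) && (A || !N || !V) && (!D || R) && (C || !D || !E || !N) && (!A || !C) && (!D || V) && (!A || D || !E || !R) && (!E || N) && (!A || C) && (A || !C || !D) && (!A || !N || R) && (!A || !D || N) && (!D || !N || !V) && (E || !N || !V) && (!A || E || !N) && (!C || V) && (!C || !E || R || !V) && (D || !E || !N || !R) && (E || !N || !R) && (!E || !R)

E=F, N=F, A=F, D=F, V=T, C=F, R=F

Set E = False.
Set N = False.
Try A = True:
  (!A || !C) forces C = False.
  clause (!A || C) is falsified — backtrack.
So A = False.
Try D = True:
  (C || !D) forces C = True.
  clause (A || !C || !D) is falsified — backtrack.
So D = False.
Set V = True.
Set C = False.
Set R = False.
All clauses satisfied.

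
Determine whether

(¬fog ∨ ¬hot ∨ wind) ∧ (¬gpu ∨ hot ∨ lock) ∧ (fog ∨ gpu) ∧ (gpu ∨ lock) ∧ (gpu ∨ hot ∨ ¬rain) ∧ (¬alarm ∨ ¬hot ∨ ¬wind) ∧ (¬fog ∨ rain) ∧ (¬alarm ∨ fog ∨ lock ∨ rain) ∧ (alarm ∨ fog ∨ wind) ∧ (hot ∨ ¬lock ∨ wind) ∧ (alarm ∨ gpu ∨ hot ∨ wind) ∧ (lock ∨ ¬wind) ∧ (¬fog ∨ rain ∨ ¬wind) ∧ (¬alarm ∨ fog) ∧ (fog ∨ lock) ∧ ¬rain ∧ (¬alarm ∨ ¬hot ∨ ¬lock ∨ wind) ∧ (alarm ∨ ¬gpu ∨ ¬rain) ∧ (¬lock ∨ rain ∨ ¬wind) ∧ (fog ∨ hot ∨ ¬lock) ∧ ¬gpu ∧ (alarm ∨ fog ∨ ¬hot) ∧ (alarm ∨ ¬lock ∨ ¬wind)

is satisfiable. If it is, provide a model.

Case rain = True:
  Clause (¬rain) is falsified — contradiction.
Case rain = False:
  (¬fog ∨ rain) forces fog = False.
  (fog ∨ gpu) forces gpu = True.
  Clause (¬gpu) is falsified — contradiction.
Both cases fail, so the formula is unsatisfiable.

Unsatisfiable — no assignment works.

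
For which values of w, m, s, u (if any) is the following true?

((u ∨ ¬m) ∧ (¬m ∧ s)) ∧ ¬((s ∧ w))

w=F, m=F, s=T, u=T

  (u ∨ ¬m) ∧ (¬m ∧ s) = True
    u ∨ ¬m = True
      ¬m = True
    ¬m ∧ s = True
      ¬m = True
  ¬((s ∧ w)) = True
    s ∧ w = False
Both conjuncts True, so the formula holds.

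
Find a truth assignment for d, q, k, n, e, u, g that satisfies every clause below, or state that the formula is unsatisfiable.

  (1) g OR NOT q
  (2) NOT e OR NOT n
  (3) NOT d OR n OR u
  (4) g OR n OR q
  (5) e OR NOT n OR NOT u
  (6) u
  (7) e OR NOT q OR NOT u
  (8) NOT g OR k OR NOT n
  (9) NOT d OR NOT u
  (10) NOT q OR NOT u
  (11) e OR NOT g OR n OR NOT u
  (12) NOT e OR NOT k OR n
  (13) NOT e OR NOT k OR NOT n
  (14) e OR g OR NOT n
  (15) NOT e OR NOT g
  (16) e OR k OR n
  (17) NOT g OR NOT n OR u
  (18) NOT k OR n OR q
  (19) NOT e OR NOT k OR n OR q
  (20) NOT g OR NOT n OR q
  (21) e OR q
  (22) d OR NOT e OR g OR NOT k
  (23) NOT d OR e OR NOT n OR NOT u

Unsatisfiable

Case u = True:
  (NOT d OR NOT u) forces d = False.
  (NOT q OR NOT u) forces q = False.
  (e OR q) forces e = True.
  (NOT e OR NOT n) forces n = False.
  (g OR n OR q) forces g = True.
  Clause (NOT e OR NOT g) is falsified — contradiction.
Case u = False:
  Clause (u) is falsified — contradiction.
Both cases fail, so the formula is unsatisfiable.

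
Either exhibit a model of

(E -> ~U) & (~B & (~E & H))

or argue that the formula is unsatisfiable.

H: True, E: False, U: True, B: False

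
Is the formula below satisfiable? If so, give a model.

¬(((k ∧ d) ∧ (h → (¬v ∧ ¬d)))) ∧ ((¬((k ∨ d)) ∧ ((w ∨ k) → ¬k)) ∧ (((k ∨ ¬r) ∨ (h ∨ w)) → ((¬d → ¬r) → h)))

k: False; r: True; d: False; w: True; h: False; v: True

  ¬(((k ∧ d) ∧ (h → (¬v ∧ ¬d)))) = True
    (k ∧ d) ∧ (h → (¬v ∧ ¬d)) = False
      k ∧ d = False
      h → (¬v ∧ ¬d) = True
        ¬v ∧ ¬d = False
          ¬v = False
          ¬d = True
  (¬((k ∨ d)) ∧ ((w ∨ k) → ¬k)) ∧ (((k ∨ ¬r) ∨ (h ∨ w)) → ((¬d → ¬r) → h)) = True
    ¬((k ∨ d)) ∧ ((w ∨ k) → ¬k) = True
      ¬((k ∨ d)) = True
        k ∨ d = False
      (w ∨ k) → ¬k = True
        w ∨ k = True
        ¬k = True
    ((k ∨ ¬r) ∨ (h ∨ w)) → ((¬d → ¬r) → h) = True
      (k ∨ ¬r) ∨ (h ∨ w) = True
        k ∨ ¬r = False
          ¬r = False
        h ∨ w = True
      (¬d → ¬r) → h = True
        ¬d → ¬r = False
          ¬d = True
          ¬r = False
Both conjuncts True, so the formula holds.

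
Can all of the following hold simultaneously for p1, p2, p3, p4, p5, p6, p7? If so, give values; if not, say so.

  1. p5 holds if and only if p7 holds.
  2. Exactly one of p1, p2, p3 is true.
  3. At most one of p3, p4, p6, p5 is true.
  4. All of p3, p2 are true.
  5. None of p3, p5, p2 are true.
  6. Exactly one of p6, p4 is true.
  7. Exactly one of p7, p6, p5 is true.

Unsatisfiable — no assignment works.

Case p2 = True:
  Constraint (5) is violated (p2=T) — contradiction.
Case p2 = False:
  Constraint (4) is violated (p2=F) — contradiction.
Both cases fail — unsatisfiable.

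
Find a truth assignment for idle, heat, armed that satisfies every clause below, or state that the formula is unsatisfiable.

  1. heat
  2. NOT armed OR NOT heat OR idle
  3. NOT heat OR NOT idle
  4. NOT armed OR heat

Unit clause (heat) forces heat = True.
In (NOT heat OR NOT idle) only NOT idle is left, so idle = False.
In (NOT armed OR NOT heat OR idle) only NOT armed is left, so armed = False.
Check each clause:
  (heat): heat holds.
  (NOT armed OR NOT heat OR idle): NOT armed holds.
  (NOT heat OR NOT idle): NOT idle holds.
  (NOT armed OR heat): NOT armed holds.
All clauses satisfied.

idle=F, heat=T, armed=F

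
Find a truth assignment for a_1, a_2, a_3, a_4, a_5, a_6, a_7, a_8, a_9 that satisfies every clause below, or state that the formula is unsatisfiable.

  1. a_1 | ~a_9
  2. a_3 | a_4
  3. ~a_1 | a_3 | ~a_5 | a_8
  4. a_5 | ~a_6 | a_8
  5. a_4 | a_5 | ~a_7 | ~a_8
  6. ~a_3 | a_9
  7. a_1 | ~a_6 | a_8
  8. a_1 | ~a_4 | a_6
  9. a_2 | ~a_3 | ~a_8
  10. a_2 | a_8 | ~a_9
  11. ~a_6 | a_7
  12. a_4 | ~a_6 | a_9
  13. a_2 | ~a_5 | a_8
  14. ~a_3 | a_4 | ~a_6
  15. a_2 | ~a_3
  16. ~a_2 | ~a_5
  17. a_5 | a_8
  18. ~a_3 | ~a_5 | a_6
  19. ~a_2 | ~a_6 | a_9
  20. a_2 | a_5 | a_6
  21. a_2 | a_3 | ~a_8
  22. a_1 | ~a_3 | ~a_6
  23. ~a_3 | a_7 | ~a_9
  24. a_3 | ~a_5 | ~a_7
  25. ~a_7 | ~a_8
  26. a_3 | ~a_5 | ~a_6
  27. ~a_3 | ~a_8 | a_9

Set a_1 = True.
Try a_2 = False:
  (a_2 | ~a_3) forces a_3 = False.
  (a_3 | a_4) forces a_4 = True.
  (a_2 | a_3 | ~a_8) forces a_8 = False.
  (~a_1 | a_3 | ~a_5 | a_8) forces a_5 = False.
  clause (a_5 | a_8) is falsified — backtrack.
So a_2 = True.
  then (~a_2 | ~a_5) forces a_5 = False.
  then (a_5 | a_8) forces a_8 = True.
  then (~a_7 | ~a_8) forces a_7 = False.
  then (~a_6 | a_7) forces a_6 = False.
Try a_3 = True:
  (~a_3 | a_9) forces a_9 = True.
  clause (~a_3 | a_7 | ~a_9) is falsified — backtrack.
So a_3 = False.
  then (a_3 | a_4) forces a_4 = True.
Set a_9 = True.
All clauses satisfied.

a_1: True, a_2: True, a_3: False, a_4: True, a_5: False, a_6: False, a_7: False, a_8: True, a_9: True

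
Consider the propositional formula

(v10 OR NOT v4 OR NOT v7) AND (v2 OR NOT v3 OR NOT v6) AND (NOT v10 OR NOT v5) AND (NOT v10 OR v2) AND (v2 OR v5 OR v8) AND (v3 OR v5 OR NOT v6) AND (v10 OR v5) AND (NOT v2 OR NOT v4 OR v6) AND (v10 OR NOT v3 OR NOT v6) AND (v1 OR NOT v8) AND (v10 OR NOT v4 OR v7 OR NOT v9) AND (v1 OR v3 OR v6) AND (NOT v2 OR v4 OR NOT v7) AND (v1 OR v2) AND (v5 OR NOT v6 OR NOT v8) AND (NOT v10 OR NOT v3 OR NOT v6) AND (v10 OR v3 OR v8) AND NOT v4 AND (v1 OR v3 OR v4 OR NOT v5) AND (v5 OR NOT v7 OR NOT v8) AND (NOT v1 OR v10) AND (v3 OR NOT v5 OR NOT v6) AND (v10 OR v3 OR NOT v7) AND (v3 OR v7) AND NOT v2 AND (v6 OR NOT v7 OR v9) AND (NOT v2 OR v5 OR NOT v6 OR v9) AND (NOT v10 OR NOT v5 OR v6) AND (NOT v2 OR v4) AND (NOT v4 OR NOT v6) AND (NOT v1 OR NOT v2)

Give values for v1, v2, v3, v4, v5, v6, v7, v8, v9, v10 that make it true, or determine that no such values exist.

Case v2 = True:
  Clause (NOT v2) is falsified — contradiction.
Case v2 = False:
  (NOT v10 OR v2) forces v10 = False.
  (v10 OR v5) forces v5 = True.
  (v1 OR v2) forces v1 = True.
  Clause (NOT v1 OR v10) is falsified — contradiction.
Both cases fail, so the formula is unsatisfiable.

No satisfying assignment exists.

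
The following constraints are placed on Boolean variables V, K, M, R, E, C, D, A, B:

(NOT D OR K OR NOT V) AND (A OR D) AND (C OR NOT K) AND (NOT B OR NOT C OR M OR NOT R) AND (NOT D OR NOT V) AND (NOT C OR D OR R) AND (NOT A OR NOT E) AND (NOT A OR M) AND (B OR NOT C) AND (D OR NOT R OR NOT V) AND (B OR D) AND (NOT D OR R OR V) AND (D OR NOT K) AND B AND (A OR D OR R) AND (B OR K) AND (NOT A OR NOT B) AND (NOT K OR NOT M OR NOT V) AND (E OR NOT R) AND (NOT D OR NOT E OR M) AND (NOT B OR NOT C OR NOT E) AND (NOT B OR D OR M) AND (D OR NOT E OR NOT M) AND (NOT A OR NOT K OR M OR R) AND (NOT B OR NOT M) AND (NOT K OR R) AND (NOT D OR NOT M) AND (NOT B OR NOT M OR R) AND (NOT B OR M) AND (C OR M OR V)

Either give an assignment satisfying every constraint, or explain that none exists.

No satisfying assignment exists.

Case M = True:
  (B) forces B = True.
  Clause (NOT B OR NOT M) is falsified — contradiction.
Case M = False:
  (NOT A OR M) forces A = False.
  (A OR D) forces D = True.
  (NOT D OR NOT V) forces V = False.
  (NOT D OR R OR V) forces R = True.
  (B) forces B = True.
  Clause (NOT B OR M) is falsified — contradiction.
Both cases fail, so the formula is unsatisfiable.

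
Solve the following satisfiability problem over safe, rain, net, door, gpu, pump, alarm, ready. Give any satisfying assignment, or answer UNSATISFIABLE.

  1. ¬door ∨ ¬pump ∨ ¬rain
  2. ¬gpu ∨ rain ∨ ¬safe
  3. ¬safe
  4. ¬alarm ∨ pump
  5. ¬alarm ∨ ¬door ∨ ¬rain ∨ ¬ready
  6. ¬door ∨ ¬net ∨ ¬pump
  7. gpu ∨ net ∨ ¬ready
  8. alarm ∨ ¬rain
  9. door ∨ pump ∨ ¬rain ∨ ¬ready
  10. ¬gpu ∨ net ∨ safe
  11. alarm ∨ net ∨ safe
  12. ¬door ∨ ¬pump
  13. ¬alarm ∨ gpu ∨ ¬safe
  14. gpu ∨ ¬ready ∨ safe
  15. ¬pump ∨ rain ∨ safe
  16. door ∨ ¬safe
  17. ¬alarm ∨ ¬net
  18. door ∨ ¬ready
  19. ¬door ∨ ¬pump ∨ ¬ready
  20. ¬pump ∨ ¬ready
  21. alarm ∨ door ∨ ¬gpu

Unit clause (¬safe) forces safe = False.
Set rain = False.
  then (¬pump ∨ rain ∨ safe) forces pump = False.
  then (¬alarm ∨ pump) forces alarm = False.
  then (alarm ∨ net ∨ safe) forces net = True.
Set door = True.
Set gpu = True.
Set ready = False.
All clauses satisfied.

safe=F, rain=F, net=T, door=T, gpu=T, pump=F, alarm=F, ready=F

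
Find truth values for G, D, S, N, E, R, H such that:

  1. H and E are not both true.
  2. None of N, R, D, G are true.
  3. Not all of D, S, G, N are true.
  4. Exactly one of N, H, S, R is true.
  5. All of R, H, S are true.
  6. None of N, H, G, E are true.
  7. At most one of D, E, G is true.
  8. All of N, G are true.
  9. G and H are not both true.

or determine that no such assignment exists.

Case G = True:
  Constraint (2) is violated (G=T) — contradiction.
Case G = False:
  Constraint (8) is violated (G=F) — contradiction.
Both cases fail — unsatisfiable.

No satisfying assignment exists.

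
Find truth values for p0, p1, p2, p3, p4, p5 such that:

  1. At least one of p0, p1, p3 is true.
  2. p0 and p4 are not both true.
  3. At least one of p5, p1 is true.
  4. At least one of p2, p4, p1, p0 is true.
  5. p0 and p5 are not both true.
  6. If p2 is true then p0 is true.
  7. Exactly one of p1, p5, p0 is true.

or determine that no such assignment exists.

p0=F, p1=F, p2=F, p3=T, p4=T, p5=T

  (1) {p0, p1, p3}: 1 true — at least one ✓
  (2) p0=F, p4=T — not both ✓
  (3) {p5, p1}: 1 true — at least one ✓
  (4) {p2, p4, p1, p0}: 1 true — at least one ✓
  (5) p0=F, p5=T — not both ✓
  (6) p2=F ⇒ p0: vacuous ✓
  (7) {p1, p5, p0}: 1 true — exactly one ✓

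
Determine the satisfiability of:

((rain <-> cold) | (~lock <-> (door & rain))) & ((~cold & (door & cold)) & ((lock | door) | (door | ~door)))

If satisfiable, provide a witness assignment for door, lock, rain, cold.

Case cold = True: the conjunct ~cold is False.
Case cold = False: the conjunct cold is False.
Both cases fail — unsatisfiable.

UNSATISFIABLE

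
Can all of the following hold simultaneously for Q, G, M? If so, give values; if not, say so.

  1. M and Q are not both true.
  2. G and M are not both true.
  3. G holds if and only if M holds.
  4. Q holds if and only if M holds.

Q: False, G: False, M: False

  (1) M=F, Q=F — not both ✓
  (2) G=F, M=F — not both ✓
  (3) G=F, M=F — same ✓
  (4) Q=F, M=F — same ✓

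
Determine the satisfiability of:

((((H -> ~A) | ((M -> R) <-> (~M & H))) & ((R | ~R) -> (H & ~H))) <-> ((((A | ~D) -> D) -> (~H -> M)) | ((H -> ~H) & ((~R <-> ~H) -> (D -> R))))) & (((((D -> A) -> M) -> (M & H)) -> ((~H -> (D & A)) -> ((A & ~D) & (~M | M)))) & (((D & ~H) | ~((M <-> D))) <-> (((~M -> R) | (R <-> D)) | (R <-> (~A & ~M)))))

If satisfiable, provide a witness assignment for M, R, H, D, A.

Unsatisfiable — no assignment works.

Case M = True: the formula simplifies to (((H -> ~A) | ~R) & ((R | ~R) -> (H & ~H))) & ((H -> ((~H -> (D & A)) -> (A & ~D))) & ((D & ~H) | ~D)).
  H = True: simplifies to ((~A | ~R) & ~((R | ~R))) & ((A & ~D) & ~D).
    R = True: the conjunct ~((R | ~R)) becomes ~((True | False)) = False.
    R = False: the conjunct ~((R | ~R)) becomes ~((False | True)) = False.
  H = False: simplifies to ~((R | ~R)) & (D | ~D).
    R = True: the conjunct ~((R | ~R)) becomes ~((True | False)) = False.
    R = False: the conjunct ~((R | ~R)) becomes ~((False | True)) = False.
Case M = False: the formula simplifies to ((((H -> ~A) | H) & ((R | ~R) -> (H & ~H))) <-> ((((A | ~D) -> D) -> H) | ((H -> ~H) & ((~R <-> ~H) -> (D -> R))))) & (((D -> A) -> ((~H -> (D & A)) -> (A & ~D))) & (((D & ~H) | ~(~D)) <-> ((R | (R <-> D)) | (R <-> ~A)))).
  H = True: simplifies to ~((R | ~R)) & (((D -> A) -> (A & ~D)) & (~(~D) <-> ((R | (R <-> D)) | (R <-> ~A)))).
    R = True: the conjunct ~((R | ~R)) becomes ~((True | False)) = False.
    R = False: the conjunct ~((R | ~R)) becomes ~((False | True)) = False.
  H = False: simplifies to (~((R | ~R)) <-> (~(((A | ~D) -> D)) | (~R -> (D -> R)))) & (((D -> A) -> ((D & A) -> (A & ~D))) & ((D | ~(~D)) <-> ((R | (R <-> D)) | (R <-> ~A)))).
    R = True: the conjunct ~((R | ~R)) <-> (~(((A | ~D) -> D)) | (~R -> (D -> R))) becomes ~True <-> (~(((A | ~D) -> D)) | True) = False.
    R = False: simplifies to ~((~(((A | ~D) -> D)) | ~D)) & (((D -> A) -> ((D & A) -> (A & ~D))) & ((D | ~(~D)) <-> (~D | A))).
      D = True: simplifies to (A -> ~A) & A.
        A = True: the conjunct A -> ~A becomes True -> ~True = False.
        A = False: the conjunct A is False.
      D = False: the conjunct ~((~(((A | ~D) -> D)) | ~D)) becomes ~((True | True)) = False.
Both cases fail — unsatisfiable.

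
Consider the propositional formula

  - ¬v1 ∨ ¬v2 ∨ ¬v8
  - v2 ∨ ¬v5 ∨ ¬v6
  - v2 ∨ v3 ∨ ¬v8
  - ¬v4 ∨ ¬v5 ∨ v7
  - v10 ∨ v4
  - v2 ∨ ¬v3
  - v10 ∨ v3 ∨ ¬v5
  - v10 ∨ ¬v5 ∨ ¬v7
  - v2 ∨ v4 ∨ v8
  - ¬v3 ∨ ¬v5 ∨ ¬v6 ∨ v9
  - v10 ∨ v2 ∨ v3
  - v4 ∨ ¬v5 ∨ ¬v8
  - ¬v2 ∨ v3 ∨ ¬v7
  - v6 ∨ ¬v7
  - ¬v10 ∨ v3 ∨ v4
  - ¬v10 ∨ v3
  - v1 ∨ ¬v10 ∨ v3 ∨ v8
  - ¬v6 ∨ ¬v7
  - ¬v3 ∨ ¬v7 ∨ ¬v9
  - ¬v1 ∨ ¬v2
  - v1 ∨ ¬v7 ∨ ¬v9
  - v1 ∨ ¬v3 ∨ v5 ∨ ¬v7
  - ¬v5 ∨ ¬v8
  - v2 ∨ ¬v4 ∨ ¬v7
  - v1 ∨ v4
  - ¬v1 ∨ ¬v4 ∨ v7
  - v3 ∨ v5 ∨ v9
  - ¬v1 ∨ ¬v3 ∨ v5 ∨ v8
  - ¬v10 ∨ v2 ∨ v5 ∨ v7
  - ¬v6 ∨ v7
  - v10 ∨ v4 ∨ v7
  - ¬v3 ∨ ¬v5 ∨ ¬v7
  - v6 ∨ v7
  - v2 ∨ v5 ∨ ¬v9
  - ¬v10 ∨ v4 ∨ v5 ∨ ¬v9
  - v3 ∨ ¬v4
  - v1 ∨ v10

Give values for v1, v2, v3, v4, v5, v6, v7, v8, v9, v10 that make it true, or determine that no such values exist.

UNSATISFIABLE

Case v6 = True:
  (¬v6 ∨ ¬v7) forces v7 = False.
  Clause (¬v6 ∨ v7) is falsified — contradiction.
Case v6 = False:
  (v6 ∨ ¬v7) forces v7 = False.
  Clause (v6 ∨ v7) is falsified — contradiction.
Both cases fail, so the formula is unsatisfiable.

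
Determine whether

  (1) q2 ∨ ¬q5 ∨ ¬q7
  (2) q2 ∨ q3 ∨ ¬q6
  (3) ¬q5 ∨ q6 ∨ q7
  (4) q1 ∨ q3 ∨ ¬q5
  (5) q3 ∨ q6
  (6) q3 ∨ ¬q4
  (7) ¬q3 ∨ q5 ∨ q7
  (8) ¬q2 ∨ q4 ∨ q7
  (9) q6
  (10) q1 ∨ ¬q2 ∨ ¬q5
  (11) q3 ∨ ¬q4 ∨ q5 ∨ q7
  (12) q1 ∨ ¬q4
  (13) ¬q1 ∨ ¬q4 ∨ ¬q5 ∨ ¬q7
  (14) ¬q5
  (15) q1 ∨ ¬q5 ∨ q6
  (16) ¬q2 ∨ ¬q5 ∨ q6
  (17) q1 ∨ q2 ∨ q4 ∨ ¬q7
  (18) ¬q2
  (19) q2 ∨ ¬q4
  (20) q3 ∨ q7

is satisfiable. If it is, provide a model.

q1 = True; q2 = False; q3 = True; q4 = False; q5 = False; q6 = True; q7 = True

Unit clause (q6) forces q6 = True.
Unit clause (¬q5) forces q5 = False.
Unit clause (¬q2) forces q2 = False.
In (q2 ∨ ¬q4) only ¬q4 is left, so q4 = False.
In (q2 ∨ q3 ∨ ¬q6) only q3 is left, so q3 = True.
In (¬q3 ∨ q5 ∨ q7) only q7 is left, so q7 = True.
In (q1 ∨ q2 ∨ q4 ∨ ¬q7) only q1 is left, so q1 = True.
All clauses satisfied.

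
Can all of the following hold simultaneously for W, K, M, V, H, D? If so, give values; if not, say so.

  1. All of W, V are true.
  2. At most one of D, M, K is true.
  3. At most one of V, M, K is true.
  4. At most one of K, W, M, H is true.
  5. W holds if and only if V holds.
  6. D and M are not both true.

W = True; K = False; M = False; V = True; H = False; D = True

  (1) {W, V}: all 2 true ✓
  (2) {D, M, K}: 1 true — at most one ✓
  (3) {V, M, K}: 1 true — at most one ✓
  (4) {K, W, M, H}: 1 true — at most one ✓
  (5) W=T, V=T — same ✓
  (6) D=T, M=F — not both ✓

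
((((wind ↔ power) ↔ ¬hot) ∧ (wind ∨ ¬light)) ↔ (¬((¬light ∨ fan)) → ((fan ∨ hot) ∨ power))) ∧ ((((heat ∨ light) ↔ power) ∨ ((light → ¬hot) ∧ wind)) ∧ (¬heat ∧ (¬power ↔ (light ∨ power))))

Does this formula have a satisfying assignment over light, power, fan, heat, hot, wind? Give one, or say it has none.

light=T, power=F, fan=F, heat=F, hot=F, wind=T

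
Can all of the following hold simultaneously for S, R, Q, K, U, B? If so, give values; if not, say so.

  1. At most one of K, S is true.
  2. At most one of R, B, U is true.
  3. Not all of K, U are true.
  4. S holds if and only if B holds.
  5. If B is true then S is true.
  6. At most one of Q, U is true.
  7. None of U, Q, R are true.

S = False, R = False, Q = False, K = True, U = False, B = False

  (1) {K, S}: 1 true — at most one ✓
  (2) {R, B, U}: 0 true — at most one ✓
  (3) {K, U}: 1/2 true — not all ✓
  (4) S=F, B=F — same ✓
  (5) B=F ⇒ S: vacuous ✓
  (6) {Q, U}: 0 true — at most one ✓
  (7) {U, Q, R}: 0 true — none ✓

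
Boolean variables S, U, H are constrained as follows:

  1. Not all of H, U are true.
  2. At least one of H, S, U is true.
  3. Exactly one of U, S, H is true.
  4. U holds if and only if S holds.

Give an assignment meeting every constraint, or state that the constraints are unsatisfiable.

S = False, U = False, H = True

  (1) {H, U}: 1/2 true — not all ✓
  (2) {H, S, U}: 1 true — at least one ✓
  (3) {U, S, H}: 1 true — exactly one ✓
  (4) U=F, S=F — same ✓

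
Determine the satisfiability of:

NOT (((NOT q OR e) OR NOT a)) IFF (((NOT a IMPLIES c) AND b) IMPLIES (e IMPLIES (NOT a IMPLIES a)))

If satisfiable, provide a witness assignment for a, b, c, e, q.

a = True; b = False; c = True; e = False; q = True

  NOT (((NOT q OR e) OR NOT a)) IFF (((NOT a IMPLIES c) AND b) IMPLIES (e IMPLIES (NOT a IMPLIES a))) = True
    NOT (((NOT q OR e) OR NOT a)) = True
      (NOT q OR e) OR NOT a = False
        NOT q OR e = False
          NOT q = False
        NOT a = False
    ((NOT a IMPLIES c) AND b) IMPLIES (e IMPLIES (NOT a IMPLIES a)) = True
      (NOT a IMPLIES c) AND b = False
        NOT a IMPLIES c = True
          NOT a = False
      e IMPLIES (NOT a IMPLIES a) = True
        NOT a IMPLIES a = True
          NOT a = False
The formula evaluates to True.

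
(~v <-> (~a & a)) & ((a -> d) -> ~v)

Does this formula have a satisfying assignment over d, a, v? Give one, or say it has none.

d = False, a = True, v = True

  ~v <-> (~a & a) = True
    ~v = False
    ~a & a = False
      ~a = False
  (a -> d) -> ~v = True
    a -> d = False
    ~v = False
Both conjuncts True, so the formula holds.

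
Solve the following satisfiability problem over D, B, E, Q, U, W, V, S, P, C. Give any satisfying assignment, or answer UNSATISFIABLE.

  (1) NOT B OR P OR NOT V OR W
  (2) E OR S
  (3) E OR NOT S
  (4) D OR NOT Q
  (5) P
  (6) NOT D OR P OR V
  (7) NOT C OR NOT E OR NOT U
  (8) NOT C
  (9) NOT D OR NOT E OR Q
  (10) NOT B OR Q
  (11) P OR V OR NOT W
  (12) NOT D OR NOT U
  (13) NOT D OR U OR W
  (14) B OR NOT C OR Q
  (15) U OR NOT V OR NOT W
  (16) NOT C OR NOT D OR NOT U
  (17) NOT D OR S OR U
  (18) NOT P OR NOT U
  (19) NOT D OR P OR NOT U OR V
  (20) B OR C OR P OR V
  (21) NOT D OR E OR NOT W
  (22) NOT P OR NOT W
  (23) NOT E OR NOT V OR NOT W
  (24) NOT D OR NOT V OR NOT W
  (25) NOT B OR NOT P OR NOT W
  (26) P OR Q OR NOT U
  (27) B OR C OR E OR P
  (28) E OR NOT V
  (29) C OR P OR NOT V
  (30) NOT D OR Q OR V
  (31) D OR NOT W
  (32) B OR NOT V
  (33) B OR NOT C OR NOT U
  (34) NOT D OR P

D = False, B = False, E = True, Q = False, U = False, W = False, V = False, S = True, P = True, C = False

Unit clause (P) forces P = True.
Unit clause (NOT C) forces C = False.
In (NOT P OR NOT U) only NOT U is left, so U = False.
In (NOT P OR NOT W) only NOT W is left, so W = False.
In (NOT D OR U OR W) only NOT D is left, so D = False.
In (D OR NOT Q) only NOT Q is left, so Q = False.
In (NOT B OR Q) only NOT B is left, so B = False.
In (B OR NOT V) only NOT V is left, so V = False.
Try E = False:
  (E OR S) forces S = True.
  clause (E OR NOT S) is falsified — backtrack.
So E = True.
Set S = True.
All clauses satisfied.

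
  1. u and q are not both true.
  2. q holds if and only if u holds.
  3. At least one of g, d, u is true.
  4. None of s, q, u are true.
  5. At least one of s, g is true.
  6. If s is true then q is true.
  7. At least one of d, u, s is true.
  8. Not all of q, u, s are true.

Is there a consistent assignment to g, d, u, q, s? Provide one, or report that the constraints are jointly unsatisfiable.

g = True, d = True, u = False, q = False, s = False

  (1) u=F, q=F — not both ✓
  (2) q=F, u=F — same ✓
  (3) {g, d, u}: 2 true — at least one ✓
  (4) {s, q, u}: 0 true — none ✓
  (5) {s, g}: 1 true — at least one ✓
  (6) s=F ⇒ q: vacuous ✓
  (7) {d, u, s}: 1 true — at least one ✓
  (8) {q, u, s}: 0/3 true — not all ✓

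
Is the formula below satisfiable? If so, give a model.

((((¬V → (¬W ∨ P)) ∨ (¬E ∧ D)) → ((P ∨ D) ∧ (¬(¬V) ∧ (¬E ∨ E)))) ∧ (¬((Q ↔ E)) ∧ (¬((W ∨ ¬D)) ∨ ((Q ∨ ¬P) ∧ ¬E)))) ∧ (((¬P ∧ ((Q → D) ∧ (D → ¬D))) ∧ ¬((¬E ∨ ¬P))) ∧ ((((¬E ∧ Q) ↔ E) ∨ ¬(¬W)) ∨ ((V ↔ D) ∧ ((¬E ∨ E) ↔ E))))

No satisfying assignment exists.

Case P = True: the conjunct ¬P is False.
Case P = False: the conjunct ¬((¬E ∨ ¬P)) becomes ¬((¬E ∨ True)) = False.
Both cases fail — unsatisfiable.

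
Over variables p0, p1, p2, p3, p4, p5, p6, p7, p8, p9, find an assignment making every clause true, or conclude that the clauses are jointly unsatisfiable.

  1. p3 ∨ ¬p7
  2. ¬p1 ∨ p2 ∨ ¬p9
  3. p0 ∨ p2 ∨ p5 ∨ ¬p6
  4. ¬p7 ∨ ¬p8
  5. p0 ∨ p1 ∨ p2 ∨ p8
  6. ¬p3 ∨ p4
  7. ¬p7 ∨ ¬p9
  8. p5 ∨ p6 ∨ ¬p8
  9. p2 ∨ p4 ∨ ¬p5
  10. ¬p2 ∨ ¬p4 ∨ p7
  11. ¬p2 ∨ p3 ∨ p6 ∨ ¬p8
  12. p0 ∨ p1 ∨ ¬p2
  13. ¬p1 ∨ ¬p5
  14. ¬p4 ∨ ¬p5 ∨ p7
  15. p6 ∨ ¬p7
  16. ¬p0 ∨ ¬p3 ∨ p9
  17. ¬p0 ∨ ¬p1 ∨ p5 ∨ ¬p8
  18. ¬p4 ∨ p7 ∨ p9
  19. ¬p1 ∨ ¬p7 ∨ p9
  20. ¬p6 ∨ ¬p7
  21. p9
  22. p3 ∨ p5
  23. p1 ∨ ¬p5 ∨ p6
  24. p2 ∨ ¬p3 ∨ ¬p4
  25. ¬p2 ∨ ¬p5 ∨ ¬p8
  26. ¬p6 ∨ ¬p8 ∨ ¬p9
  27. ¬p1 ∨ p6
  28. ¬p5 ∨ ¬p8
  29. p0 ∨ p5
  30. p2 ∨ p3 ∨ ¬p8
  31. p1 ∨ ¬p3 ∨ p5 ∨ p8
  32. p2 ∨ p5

p0 = True, p1 = False, p2 = True, p3 = False, p4 = False, p5 = True, p6 = True, p7 = False, p8 = False, p9 = True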